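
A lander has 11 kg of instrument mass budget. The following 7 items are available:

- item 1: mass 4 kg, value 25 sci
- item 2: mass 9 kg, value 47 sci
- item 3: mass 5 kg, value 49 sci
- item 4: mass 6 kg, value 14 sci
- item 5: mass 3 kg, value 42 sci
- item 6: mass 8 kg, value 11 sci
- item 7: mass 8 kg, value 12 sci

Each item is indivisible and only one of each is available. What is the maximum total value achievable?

91 sci

Check high-value combinations within 11 kg:
- item 3+item 5: mass 5+3=8, value 49+42=91
- item 1+item 3: mass 4+5=9, value 25+49=74
- item 1+item 5: mass 4+3=7, value 25+42=67
- item 3+item 4: mass 5+6=11, value 49+14=63
- item 4+item 5: mass 6+3=9, value 14+42=56
Best: 91 sci.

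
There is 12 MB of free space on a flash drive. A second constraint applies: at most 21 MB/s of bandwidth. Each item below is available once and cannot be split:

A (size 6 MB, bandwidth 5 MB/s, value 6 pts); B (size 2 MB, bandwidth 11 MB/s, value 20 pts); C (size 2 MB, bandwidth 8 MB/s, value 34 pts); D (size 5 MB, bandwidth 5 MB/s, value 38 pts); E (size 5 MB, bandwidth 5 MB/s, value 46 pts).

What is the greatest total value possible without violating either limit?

Feasible sets respecting both limits:
- C+D+E: size 12, bandwidth 18, value 118
- B+D+E: size 12, bandwidth 21, value 104
- D+E: size 10, bandwidth 10, value 84
Best: 118 pts.

118 pts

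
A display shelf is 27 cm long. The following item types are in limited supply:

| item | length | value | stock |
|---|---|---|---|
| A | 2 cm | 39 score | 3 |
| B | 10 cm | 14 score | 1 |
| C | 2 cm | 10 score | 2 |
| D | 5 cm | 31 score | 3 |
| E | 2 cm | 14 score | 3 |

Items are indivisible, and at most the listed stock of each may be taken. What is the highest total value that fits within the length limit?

Top feasible selections:
- 3×A + 3×D + 3×E: length 27, value 252
- 3×A + 1×C + 3×D + 2×E: length 27, value 248
- 3×A + 2×C + 3×D + 1×E: length 27, value 244
- 3×A + 2×C + 2×D + 3×E: length 26, value 241
Best: 252 score.

252 score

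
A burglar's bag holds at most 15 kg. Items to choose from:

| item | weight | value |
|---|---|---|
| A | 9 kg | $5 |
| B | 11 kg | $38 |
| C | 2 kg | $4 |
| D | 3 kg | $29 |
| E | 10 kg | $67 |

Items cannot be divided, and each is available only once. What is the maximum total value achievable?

$100

This is a 0/1 knapsack; check combinations near the capacity.
- C+D+E: weight 2+3+10=15, value 4+29+67=100
- D+E: weight 3+10=13, value 29+67=96
- C+E: weight 2+10=12, value 4+67=71
- E: weight 10, value 67
Best: $100.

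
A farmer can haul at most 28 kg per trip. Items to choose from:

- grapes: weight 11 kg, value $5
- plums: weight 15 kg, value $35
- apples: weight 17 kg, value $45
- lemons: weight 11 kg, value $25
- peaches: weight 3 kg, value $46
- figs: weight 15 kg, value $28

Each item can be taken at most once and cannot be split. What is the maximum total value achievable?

This is a 0/1 knapsack; check combinations near the capacity.
- apples+peaches: weight 17+3=20, value 45+46=91
- plums+peaches: weight 15+3=18, value 35+46=81
- grapes+lemons+peaches: weight 11+11+3=25, value 5+25+46=76
- peaches+figs: weight 3+15=18, value 46+28=74
Best: $91.

$91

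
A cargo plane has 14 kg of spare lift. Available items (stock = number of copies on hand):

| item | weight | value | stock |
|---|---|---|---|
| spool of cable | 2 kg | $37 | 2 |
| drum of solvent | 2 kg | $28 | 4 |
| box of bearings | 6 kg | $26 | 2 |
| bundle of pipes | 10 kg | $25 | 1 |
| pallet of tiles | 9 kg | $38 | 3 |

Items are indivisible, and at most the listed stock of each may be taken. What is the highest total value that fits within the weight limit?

Best selections within weight 14 and stock limits:
- 2×spool of cable + 4×drum of solvent: weight 12, value 186
- 2×spool of cable + 3×drum of solvent: weight 10, value 158
Best: $186.

$186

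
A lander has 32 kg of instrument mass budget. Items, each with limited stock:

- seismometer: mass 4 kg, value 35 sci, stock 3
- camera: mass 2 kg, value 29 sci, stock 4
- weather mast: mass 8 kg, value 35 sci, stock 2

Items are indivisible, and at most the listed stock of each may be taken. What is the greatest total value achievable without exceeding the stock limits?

256 sci

Top feasible selections:
- 3×seismometer + 4×camera + 1×weather mast: mass 28, value 256
- 2×seismometer + 4×camera + 2×weather mast: mass 32, value 256
- 3×seismometer + 2×camera + 2×weather mast: mass 32, value 233
- 3×seismometer + 3×camera + 1×weather mast: mass 26, value 227
Best: 256 sci.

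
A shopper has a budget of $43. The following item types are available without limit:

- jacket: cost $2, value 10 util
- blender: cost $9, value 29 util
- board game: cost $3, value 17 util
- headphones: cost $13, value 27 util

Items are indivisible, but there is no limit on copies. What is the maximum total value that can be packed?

241 util

Best value-per-unit is board game at 17/3; filling with it alone gives 14×17 = 238.
Optimal mix: 2×jacket + 13×board game → cost 43, value 241.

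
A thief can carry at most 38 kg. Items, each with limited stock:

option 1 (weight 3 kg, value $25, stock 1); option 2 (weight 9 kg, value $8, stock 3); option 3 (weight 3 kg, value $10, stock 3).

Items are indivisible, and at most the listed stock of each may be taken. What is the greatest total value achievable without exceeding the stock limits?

Top feasible selections:
- 1×option 1 + 2×option 2 + 3×option 3: weight 30, value 71
- 1×option 1 + 3×option 2 + 2×option 3: weight 36, value 69
- 1×option 1 + 1×option 2 + 3×option 3: weight 21, value 63
- 1×option 1 + 2×option 2 + 2×option 3: weight 27, value 61
Best: $71.

$71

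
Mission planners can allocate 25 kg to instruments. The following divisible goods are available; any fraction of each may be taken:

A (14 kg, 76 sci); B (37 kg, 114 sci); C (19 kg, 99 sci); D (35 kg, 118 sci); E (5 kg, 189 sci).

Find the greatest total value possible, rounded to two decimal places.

Take in order of value per unit:
- E (189/5 per unit): all 5 → value 189, running total 189.00
- A (76/14 per unit): all 14 → value 76, running total 265.00
- C (99/19 per unit): 6 of 19 → value 6×99/19 = 31.2632, running total 296.26
Total 296.26.

296.26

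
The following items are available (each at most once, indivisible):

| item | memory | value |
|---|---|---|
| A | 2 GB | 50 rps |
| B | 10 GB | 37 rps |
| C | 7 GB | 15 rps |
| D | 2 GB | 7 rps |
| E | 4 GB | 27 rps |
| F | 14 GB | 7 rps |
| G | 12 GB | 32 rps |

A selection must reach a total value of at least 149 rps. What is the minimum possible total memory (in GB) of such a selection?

Subsets with value ≥ 149, sorted by total memory:
- A+B+D+E+G: memory 30, value 153
- A+B+C+E+G: memory 35, value 161
- A+B+C+D+E+G: memory 37, value 168
Minimum memory: 30 GB.

30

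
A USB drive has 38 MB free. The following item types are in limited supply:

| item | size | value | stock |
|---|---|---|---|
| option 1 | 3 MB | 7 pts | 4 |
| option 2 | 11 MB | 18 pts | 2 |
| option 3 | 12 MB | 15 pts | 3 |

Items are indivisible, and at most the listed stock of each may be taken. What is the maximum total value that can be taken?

Top feasible selections:
- 4×option 1 + 2×option 2: size 34, value 64
- 4×option 1 + 1×option 2 + 1×option 3: size 35, value 61
Best: 64 pts.

64 pts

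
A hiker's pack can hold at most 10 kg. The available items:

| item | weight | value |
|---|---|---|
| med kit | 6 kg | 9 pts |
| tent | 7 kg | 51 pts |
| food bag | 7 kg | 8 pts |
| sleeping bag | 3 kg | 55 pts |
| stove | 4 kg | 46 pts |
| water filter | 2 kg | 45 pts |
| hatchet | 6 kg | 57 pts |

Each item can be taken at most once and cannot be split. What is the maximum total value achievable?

This is a 0/1 knapsack; check combinations near the capacity.
- sleeping bag+stove+water filter: weight 3+4+2=9, value 55+46+45=146
- sleeping bag+hatchet: weight 3+6=9, value 55+57=112
- tent+sleeping bag: weight 7+3=10, value 51+55=106
Best: 146 pts.

146 pts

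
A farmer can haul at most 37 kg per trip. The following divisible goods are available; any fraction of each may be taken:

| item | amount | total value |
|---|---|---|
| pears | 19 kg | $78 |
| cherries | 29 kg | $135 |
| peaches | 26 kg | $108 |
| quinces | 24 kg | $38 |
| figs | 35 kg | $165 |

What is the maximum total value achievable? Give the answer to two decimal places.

174.31

Take in order of value per unit:
- figs (165/35 per unit): all 35 → value 165, running total 165.00
- cherries (135/29 per unit): 2 of 29 → value 2×135/29 = 9.3103, running total 174.31
Total 174.31.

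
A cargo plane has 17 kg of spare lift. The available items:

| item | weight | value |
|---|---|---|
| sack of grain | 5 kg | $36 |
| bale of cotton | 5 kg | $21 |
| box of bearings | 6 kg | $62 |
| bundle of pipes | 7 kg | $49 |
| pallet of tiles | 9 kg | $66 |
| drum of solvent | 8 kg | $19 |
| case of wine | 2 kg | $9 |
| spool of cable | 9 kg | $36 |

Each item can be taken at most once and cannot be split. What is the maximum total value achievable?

Check high-value combinations within 17 kg:
- box of bearings+pallet of tiles+case of wine: weight 6+9+2=17, value 62+66+9=137
- box of bearings+pallet of tiles: weight 6+9=15, value 62+66=128
- box of bearings+bundle of pipes+case of wine: weight 6+7+2=15, value 62+49+9=120
- sack of grain+bale of cotton+box of bearings: weight 5+5+6=16, value 36+21+62=119
- bundle of pipes+pallet of tiles: weight 7+9=16, value 49+66=115
Best: $137.

$137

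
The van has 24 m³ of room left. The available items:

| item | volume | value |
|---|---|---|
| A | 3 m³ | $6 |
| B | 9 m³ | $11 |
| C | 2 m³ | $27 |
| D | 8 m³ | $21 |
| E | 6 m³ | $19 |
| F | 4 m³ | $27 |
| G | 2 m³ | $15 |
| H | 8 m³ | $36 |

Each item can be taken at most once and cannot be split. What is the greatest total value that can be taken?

$126

Check high-value combinations within 24 m³:
- C+D+F+G+H: volume 2+8+4+2+8=24, value 27+21+27+15+36=126
- C+E+F+G+H: volume 2+6+4+2+8=22, value 27+19+27+15+36=124
- A+C+E+F+H: volume 3+2+6+4+8=23, value 6+27+19+27+36=115
Best: $126.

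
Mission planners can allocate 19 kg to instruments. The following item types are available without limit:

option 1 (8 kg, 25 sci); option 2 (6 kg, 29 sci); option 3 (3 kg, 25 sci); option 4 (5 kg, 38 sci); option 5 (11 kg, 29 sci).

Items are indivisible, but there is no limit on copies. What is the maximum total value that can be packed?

151 sci

Best value-per-unit is option 3 at 25/3; filling with it alone gives 6×25 = 150.
Optimal mix: 3×option 3 + 2×option 4 → mass 19, value 151.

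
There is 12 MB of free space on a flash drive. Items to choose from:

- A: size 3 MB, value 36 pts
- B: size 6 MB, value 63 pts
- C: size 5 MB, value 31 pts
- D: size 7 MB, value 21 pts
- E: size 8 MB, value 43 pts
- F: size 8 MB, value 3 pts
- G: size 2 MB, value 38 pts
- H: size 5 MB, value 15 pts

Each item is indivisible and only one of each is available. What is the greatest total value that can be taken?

137 pts

Check high-value combinations within 12 MB:
- A+B+G: size 3+6+2=11, value 36+63+38=137
- A+C+G: size 3+5+2=10, value 36+31+38=105
- B+G: size 6+2=8, value 63+38=101
- A+B: size 3+6=9, value 36+63=99
- A+D+G: size 3+7+2=12, value 36+21+38=95
Best: 137 pts.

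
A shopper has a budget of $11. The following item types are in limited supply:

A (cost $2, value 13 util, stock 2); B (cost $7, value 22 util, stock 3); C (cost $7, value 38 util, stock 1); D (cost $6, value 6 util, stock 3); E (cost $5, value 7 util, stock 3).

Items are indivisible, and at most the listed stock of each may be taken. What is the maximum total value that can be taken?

Best selections within cost 11 and stock limits:
- 2×A + 1×C: cost 11, value 64
- 1×A + 1×C: cost 9, value 51
- 2×A + 1×B: cost 11, value 48
- 1×C: cost 7, value 38
Best: 64 util.

64 util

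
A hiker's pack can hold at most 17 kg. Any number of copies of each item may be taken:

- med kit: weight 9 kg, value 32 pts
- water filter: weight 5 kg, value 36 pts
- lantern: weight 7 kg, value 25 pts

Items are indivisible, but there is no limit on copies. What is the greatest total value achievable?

Best value-per-unit is water filter at 36/5, and filling with it alone uses weight 3×5=15. No mix of the others beats 3×36 = 108.

108 pts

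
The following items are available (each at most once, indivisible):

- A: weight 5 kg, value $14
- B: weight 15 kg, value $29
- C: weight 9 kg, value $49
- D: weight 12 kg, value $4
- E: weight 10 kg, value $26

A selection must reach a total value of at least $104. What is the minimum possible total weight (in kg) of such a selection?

Subsets with value ≥ 104, sorted by total weight:
- B+C+E: weight 34, value 104
- A+B+C+E: weight 39, value 118
- B+C+D+E: weight 46, value 108
- A+B+C+D+E: weight 51, value 122
Minimum weight: 34 kg.

34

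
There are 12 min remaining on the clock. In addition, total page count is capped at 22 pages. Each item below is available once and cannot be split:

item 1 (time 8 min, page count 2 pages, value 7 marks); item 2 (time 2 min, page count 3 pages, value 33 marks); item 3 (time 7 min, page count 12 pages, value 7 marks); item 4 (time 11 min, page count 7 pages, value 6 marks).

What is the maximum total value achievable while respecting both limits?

40 marks

Feasible sets respecting both limits:
- item 1+item 2: time 10, page count 5, value 40
- item 2+item 3: time 9, page count 15, value 40
- item 2: time 2, page count 3, value 33
Best: 40 marks.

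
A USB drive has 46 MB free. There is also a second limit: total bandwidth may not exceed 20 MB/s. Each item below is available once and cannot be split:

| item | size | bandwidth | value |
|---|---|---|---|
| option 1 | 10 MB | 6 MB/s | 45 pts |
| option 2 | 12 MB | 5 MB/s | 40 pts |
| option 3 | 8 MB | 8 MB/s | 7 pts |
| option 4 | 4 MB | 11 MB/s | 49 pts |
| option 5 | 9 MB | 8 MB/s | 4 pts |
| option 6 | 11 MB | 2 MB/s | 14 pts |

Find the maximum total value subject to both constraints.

Feasible sets respecting both limits:
- option 1+option 4+option 6: size 25, bandwidth 19, value 108
- option 2+option 4+option 6: size 27, bandwidth 18, value 103
- option 1+option 2+option 6: size 33, bandwidth 13, value 99
- option 1+option 4: size 14, bandwidth 17, value 94
Best: 108 pts.

108 pts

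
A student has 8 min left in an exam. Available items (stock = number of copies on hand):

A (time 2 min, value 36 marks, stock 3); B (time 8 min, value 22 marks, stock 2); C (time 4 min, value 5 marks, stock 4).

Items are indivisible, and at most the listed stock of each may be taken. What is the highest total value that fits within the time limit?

108 marks

Top feasible selections:
- 3×A: time 6, value 108
- 2×A + 1×C: time 8, value 77
Best: 108 marks.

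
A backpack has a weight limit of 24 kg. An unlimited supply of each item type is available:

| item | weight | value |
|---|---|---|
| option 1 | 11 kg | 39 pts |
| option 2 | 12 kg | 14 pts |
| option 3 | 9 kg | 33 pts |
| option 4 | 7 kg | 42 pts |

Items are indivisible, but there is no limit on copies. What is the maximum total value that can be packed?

Best value-per-unit is option 4 at 42/7, and filling with it alone uses weight 3×7=21. No mix of the others beats 3×42 = 126.

126 pts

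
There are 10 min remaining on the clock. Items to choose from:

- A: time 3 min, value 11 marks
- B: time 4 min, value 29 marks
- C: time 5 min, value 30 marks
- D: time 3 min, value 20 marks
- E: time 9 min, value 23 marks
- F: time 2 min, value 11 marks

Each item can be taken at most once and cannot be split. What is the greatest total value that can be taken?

Check high-value combinations within 10 min:
- C+D+F: time 5+3+2=10, value 30+20+11=61
- B+D+F: time 4+3+2=9, value 29+20+11=60
- A+B+D: time 3+4+3=10, value 11+29+20=60
- B+C: time 4+5=9, value 29+30=59
Best: 61 marks.

61 marks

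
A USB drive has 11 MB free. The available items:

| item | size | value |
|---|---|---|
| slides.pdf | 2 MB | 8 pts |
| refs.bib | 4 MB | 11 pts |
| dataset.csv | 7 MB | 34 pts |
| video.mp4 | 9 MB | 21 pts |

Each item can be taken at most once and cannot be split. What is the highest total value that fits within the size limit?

45 pts

Check high-value combinations within 11 MB:
- refs.bib+dataset.csv: size 4+7=11, value 11+34=45
- slides.pdf+dataset.csv: size 2+7=9, value 8+34=42
- dataset.csv: size 7, value 34
Best: 45 pts.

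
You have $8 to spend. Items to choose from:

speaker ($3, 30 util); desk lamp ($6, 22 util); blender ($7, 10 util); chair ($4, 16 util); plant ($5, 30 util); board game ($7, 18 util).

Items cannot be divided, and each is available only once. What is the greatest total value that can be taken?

Check high-value combinations within $8:
- speaker+plant: cost 3+5=8, value 30+30=60
- speaker+chair: cost 3+4=7, value 30+16=46
- speaker: cost 3, value 30
- plant: cost 5, value 30
Best: 60 util.

60 util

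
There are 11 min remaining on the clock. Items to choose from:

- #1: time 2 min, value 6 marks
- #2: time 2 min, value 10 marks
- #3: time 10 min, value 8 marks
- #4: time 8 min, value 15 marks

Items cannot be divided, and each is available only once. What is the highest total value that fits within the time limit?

Check high-value combinations within 11 min:
- #2+#4: time 2+8=10, value 10+15=25
- #1+#4: time 2+8=10, value 6+15=21
- #1+#2: time 2+2=4, value 6+10=16
- #4: time 8, value 15
Best: 25 marks.

25 marks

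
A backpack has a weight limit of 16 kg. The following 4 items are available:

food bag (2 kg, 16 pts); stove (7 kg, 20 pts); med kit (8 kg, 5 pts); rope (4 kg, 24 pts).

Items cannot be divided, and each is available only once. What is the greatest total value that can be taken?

Check high-value combinations within 16 kg:
- food bag+stove+rope: weight 2+7+4=13, value 16+20+24=60
- food bag+med kit+rope: weight 2+8+4=14, value 16+5+24=45
- stove+rope: weight 7+4=11, value 20+24=44
- food bag+rope: weight 2+4=6, value 16+24=40
- food bag+stove: weight 2+7=9, value 16+20=36
Best: 60 pts.

60 pts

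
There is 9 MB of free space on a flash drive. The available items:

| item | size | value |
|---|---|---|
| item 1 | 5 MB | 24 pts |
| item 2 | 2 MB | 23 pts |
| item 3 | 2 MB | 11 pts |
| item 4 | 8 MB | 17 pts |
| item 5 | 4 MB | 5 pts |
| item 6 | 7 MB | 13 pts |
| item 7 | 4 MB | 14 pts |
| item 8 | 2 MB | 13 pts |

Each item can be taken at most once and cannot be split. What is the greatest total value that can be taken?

60 pts

Check high-value combinations within 9 MB:
- item 1+item 2+item 8: size 5+2+2=9, value 24+23+13=60
- item 1+item 2+item 3: size 5+2+2=9, value 24+23+11=58
- item 2+item 7+item 8: size 2+4+2=8, value 23+14+13=50
- item 2+item 3+item 7: size 2+2+4=8, value 23+11+14=48
- item 1+item 3+item 8: size 5+2+2=9, value 24+11+13=48
Best: 60 pts.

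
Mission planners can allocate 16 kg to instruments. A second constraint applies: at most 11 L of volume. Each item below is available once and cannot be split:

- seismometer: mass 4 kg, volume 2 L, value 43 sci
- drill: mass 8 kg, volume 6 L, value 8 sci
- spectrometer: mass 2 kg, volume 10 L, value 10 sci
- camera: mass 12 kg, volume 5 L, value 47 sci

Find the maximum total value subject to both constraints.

90 sci

Feasible sets respecting both limits:
- seismometer+camera: mass 16, volume 7, value 90
- seismometer+drill: mass 12, volume 8, value 51
- camera: mass 12, volume 5, value 47
Best: 90 sci.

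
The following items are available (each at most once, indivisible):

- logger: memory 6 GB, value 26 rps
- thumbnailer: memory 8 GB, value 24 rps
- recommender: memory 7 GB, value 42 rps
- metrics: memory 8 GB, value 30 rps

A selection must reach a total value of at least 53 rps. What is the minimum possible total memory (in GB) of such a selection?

13

Subsets with value ≥ 53, sorted by total memory:
- logger+recommender: memory 13, value 68
- logger+metrics: memory 14, value 56
- recommender+metrics: memory 15, value 72
Minimum memory: 13 GB.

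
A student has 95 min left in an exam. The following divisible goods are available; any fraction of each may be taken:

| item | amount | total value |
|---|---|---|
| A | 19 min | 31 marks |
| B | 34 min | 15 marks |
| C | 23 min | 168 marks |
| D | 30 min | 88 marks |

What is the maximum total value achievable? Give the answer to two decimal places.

297.15

Take in order of value per unit:
- C (168/23 per unit): all 23 → value 168, running total 168.00
- D (88/30 per unit): all 30 → value 88, running total 256.00
- A (31/19 per unit): all 19 → value 31, running total 287.00
- B (15/34 per unit): 23 of 34 → value 23×15/34 = 10.1471, running total 297.15
Total 297.15.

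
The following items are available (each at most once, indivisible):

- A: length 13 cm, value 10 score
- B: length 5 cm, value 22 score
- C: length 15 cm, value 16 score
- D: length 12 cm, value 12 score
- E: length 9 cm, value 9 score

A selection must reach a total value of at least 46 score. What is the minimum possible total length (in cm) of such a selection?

29

Subsets with value ≥ 46, sorted by total length:
- B+C+E: length 29, value 47
- B+C+D: length 32, value 50
- A+B+C: length 33, value 48
Minimum length: 29 cm.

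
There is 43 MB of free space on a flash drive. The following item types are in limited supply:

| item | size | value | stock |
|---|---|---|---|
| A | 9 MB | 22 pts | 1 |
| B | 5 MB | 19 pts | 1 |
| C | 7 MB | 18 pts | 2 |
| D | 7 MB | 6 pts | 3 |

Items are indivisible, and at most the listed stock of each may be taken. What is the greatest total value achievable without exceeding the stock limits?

Best selections within size 43 and stock limits:
- 1×A + 1×B + 2×C + 2×D: size 42, value 89
- 1×A + 1×B + 2×C + 1×D: size 35, value 83
Best: 89 pts.

89 pts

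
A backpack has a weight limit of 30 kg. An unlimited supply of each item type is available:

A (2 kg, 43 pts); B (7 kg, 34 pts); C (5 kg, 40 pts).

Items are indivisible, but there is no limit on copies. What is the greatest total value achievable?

Best value-per-unit is A at 43/2, and filling with it alone uses weight 15×2=30. No mix of the others beats 15×43 = 645.

645 pts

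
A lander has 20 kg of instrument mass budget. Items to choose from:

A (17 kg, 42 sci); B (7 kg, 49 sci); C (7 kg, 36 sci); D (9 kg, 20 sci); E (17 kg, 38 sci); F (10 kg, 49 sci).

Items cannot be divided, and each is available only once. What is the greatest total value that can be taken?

98 sci

Check high-value combinations within 20 kg:
- B+F: mass 7+10=17, value 49+49=98
- B+C: mass 7+7=14, value 49+36=85
- C+F: mass 7+10=17, value 36+49=85
- B+D: mass 7+9=16, value 49+20=69
- D+F: mass 9+10=19, value 20+49=69
Best: 98 sci.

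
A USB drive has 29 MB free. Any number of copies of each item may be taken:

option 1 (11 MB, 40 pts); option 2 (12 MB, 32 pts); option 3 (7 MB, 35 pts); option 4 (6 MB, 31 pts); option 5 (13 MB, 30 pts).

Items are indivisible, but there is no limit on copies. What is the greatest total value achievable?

Best value-per-unit is option 4 at 31/6; filling with it alone gives 4×31 = 124.
Optimal mix: 4×option 3 → size 28, value 140.

140 pts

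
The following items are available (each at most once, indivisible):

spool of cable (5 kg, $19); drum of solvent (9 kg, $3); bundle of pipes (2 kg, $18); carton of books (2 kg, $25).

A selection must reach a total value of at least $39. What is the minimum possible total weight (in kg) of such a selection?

4

Subsets with value ≥ 39, sorted by total weight:
- bundle of pipes+carton of books: weight 4, value 43
- spool of cable+carton of books: weight 7, value 44
- spool of cable+bundle of pipes+carton of books: weight 9, value 62
- drum of solvent+bundle of pipes+carton of books: weight 13, value 46
Minimum weight: 4 kg.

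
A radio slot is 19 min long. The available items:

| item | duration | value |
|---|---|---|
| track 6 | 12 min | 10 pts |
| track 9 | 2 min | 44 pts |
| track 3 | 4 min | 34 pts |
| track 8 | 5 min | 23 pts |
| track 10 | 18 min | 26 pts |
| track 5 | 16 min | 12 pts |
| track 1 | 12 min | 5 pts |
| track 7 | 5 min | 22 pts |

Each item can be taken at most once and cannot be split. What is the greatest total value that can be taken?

Check high-value combinations within 19 min:
- track 9+track 3+track 8+track 7: duration 2+4+5+5=16, value 44+34+23+22=123
- track 9+track 3+track 8: duration 2+4+5=11, value 44+34+23=101
- track 9+track 3+track 7: duration 2+4+5=11, value 44+34+22=100
- track 9+track 8+track 7: duration 2+5+5=12, value 44+23+22=89
- track 6+track 9+track 3: duration 12+2+4=18, value 10+44+34=88
Best: 123 pts.

123 pts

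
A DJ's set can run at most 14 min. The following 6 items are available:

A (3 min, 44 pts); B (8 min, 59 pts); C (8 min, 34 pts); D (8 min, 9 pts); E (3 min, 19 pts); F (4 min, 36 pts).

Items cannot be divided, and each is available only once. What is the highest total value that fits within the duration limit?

Check high-value combinations within 14 min:
- A+B+E: duration 3+8+3=14, value 44+59+19=122
- A+B: duration 3+8=11, value 44+59=103
- A+E+F: duration 3+3+4=10, value 44+19+36=99
- A+C+E: duration 3+8+3=14, value 44+34+19=97
Best: 122 pts.

122 pts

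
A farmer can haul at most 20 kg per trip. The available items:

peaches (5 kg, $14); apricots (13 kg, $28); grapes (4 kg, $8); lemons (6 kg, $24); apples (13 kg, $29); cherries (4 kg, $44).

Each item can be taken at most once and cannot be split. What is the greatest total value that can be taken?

$90

This is a 0/1 knapsack; check combinations near the capacity.
- peaches+grapes+lemons+cherries: weight 5+4+6+4=19, value 14+8+24+44=90
- peaches+lemons+cherries: weight 5+6+4=15, value 14+24+44=82
- grapes+lemons+cherries: weight 4+6+4=14, value 8+24+44=76
- apples+cherries: weight 13+4=17, value 29+44=73
Best: $90.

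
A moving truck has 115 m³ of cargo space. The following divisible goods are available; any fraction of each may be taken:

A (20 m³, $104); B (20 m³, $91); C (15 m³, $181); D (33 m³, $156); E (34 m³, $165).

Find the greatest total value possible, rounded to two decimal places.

Take in order of value per unit:
- C (181/15 per unit): all 15 → value 181, running total 181.00
- A (104/20 per unit): all 20 → value 104, running total 285.00
- E (165/34 per unit): all 34 → value 165, running total 450.00
- D (156/33 per unit): all 33 → value 156, running total 606.00
- B (91/20 per unit): 13 of 20 → value 13×91/20 = 59.1500, running total 665.15
Total 665.15.

665.15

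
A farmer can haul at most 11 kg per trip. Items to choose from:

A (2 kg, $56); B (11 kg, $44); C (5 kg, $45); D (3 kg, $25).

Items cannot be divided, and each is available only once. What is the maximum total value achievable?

$126

Check high-value combinations within 11 kg:
- A+C+D: weight 2+5+3=10, value 56+45+25=126
- A+C: weight 2+5=7, value 56+45=101
- A+D: weight 2+3=5, value 56+25=81
- C+D: weight 5+3=8, value 45+25=70
Best: $126.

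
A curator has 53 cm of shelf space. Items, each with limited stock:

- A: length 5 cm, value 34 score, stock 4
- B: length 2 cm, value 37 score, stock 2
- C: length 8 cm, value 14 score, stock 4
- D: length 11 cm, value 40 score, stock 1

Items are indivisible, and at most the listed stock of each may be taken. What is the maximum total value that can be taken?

Best selections within length 53 and stock limits:
- 4×A + 2×B + 2×C + 1×D: length 51, value 278
- 4×A + 2×B + 1×C + 1×D: length 43, value 264
- 4×A + 2×B + 3×C: length 48, value 252
Best: 278 score.

278 score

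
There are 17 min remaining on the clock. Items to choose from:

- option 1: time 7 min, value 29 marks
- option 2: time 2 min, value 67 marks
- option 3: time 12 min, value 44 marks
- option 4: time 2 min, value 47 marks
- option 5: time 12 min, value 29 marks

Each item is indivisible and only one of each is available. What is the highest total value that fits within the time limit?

158 marks

Check high-value combinations within 17 min:
- option 2+option 3+option 4: time 2+12+2=16, value 67+44+47=158
- option 1+option 2+option 4: time 7+2+2=11, value 29+67+47=143
- option 2+option 4+option 5: time 2+2+12=16, value 67+47+29=143
- option 2+option 4: time 2+2=4, value 67+47=114
- option 2+option 3: time 2+12=14, value 67+44=111
Best: 158 marks.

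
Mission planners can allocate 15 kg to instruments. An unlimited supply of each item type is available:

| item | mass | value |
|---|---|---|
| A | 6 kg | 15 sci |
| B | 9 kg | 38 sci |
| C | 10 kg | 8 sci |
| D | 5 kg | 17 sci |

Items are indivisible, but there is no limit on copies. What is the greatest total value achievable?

55 sci

Best value-per-unit is B at 38/9; filling with it alone gives 1×38 = 38.
Optimal mix: 1×B + 1×D → mass 14, value 55.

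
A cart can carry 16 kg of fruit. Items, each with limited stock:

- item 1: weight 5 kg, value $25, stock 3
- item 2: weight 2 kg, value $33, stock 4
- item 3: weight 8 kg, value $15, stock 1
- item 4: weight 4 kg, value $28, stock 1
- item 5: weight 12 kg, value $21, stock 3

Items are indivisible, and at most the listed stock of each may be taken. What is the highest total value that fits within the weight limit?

$160

Top feasible selections:
- 4×item 2 + 1×item 4: weight 12, value 160
- 1×item 1 + 4×item 2: weight 13, value 157
Best: $160.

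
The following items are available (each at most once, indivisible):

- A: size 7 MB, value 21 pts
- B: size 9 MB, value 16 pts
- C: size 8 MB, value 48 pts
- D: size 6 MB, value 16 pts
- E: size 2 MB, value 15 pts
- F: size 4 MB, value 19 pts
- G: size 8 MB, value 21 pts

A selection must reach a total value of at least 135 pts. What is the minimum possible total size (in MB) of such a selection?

35

Subsets with value ≥ 135, sorted by total size:
- A+C+D+E+F+G: size 35, value 140
- A+B+C+D+E+F: size 36, value 135
- B+C+D+E+F+G: size 37, value 135
Minimum size: 35 MB.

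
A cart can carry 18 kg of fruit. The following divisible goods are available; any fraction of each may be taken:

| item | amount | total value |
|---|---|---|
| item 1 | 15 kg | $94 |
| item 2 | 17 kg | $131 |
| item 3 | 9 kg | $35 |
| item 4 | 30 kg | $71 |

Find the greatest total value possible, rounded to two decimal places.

Take in order of value per unit:
- item 2 (131/17 per unit): all 17 → value 131, running total 131.00
- item 1 (94/15 per unit): 1 of 15 → value 1×94/15 = 6.2667, running total 137.27
Total 137.27.

137.27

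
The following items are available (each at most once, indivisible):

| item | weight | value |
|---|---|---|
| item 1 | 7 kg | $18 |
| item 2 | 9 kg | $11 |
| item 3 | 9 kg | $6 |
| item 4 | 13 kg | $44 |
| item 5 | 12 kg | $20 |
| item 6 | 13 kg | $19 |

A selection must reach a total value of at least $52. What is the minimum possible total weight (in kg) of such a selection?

Subsets with value ≥ 52, sorted by total weight:
- item 1+item 4: weight 20, value 62
- item 2+item 4: weight 22, value 55
- item 4+item 5: weight 25, value 64
Minimum weight: 20 kg.

20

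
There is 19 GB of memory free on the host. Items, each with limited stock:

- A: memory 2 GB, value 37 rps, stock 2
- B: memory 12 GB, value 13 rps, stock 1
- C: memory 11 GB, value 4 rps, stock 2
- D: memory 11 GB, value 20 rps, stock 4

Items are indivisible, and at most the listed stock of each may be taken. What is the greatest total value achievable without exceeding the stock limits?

Top feasible selections:
- 2×A + 1×D: memory 15, value 94
- 2×A + 1×B: memory 16, value 87
Best: 94 rps.

94 rps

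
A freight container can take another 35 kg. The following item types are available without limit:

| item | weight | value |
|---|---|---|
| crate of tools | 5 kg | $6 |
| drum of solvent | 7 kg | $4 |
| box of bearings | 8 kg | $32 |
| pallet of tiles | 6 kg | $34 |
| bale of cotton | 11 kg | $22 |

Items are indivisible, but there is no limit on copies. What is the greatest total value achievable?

Best value-per-unit is pallet of tiles at 34/6; filling with it alone gives 5×34 = 170.
Optimal mix: 1×crate of tools + 5×pallet of tiles → weight 35, value 176.

$176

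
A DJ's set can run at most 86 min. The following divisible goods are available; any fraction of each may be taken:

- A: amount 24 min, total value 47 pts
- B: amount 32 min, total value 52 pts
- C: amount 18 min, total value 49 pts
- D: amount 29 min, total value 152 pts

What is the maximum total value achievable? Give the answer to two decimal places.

Take in order of value per unit:
- D (152/29 per unit): all 29 → value 152, running total 152.00
- C (49/18 per unit): all 18 → value 49, running total 201.00
- A (47/24 per unit): all 24 → value 47, running total 248.00
- B (52/32 per unit): 15 of 32 → value 15×52/32 = 24.3750, running total 272.38
Total 272.38.

272.38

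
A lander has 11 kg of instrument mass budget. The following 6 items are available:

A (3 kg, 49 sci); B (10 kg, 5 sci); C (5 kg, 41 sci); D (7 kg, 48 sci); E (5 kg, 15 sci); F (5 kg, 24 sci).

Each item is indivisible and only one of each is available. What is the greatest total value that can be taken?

97 sci

Check high-value combinations within 11 kg:
- A+D: mass 3+7=10, value 49+48=97
- A+C: mass 3+5=8, value 49+41=90
- A+F: mass 3+5=8, value 49+24=73
Best: 97 sci.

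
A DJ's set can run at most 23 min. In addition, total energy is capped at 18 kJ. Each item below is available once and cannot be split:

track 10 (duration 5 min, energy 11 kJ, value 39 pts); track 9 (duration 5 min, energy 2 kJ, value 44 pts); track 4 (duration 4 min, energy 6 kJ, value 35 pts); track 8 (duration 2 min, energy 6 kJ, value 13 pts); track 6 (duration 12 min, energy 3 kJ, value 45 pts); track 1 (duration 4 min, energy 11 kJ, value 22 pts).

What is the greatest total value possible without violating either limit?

Feasible sets respecting both limits:
- track 9+track 4+track 8+track 6: duration 23, energy 17, value 137
- track 10+track 9+track 6: duration 22, energy 16, value 128
- track 9+track 4+track 6: duration 21, energy 11, value 124
- track 9+track 6+track 1: duration 21, energy 16, value 111
Best: 137 pts.

137 pts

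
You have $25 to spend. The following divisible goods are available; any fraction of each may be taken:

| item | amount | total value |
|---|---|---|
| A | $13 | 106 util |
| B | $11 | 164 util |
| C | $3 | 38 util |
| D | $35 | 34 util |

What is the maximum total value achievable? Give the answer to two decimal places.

291.69

Take in order of value per unit:
- B (164/11 per unit): all 11 → value 164, running total 164.00
- C (38/3 per unit): all 3 → value 38, running total 202.00
- A (106/13 per unit): 11 of 13 → value 11×106/13 = 89.6923, running total 291.69
Total 291.69.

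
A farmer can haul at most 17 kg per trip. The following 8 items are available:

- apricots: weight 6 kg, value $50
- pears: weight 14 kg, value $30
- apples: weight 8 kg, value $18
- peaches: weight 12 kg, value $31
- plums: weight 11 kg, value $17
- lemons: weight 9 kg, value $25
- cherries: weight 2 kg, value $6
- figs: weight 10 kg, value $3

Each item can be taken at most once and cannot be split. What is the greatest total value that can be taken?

Check high-value combinations within 17 kg:
- apricots+lemons+cherries: weight 6+9+2=17, value 50+25+6=81
- apricots+lemons: weight 6+9=15, value 50+25=75
- apricots+apples+cherries: weight 6+8+2=16, value 50+18+6=74
- apricots+apples: weight 6+8=14, value 50+18=68
- apricots+plums: weight 6+11=17, value 50+17=67
Best: $81.

$81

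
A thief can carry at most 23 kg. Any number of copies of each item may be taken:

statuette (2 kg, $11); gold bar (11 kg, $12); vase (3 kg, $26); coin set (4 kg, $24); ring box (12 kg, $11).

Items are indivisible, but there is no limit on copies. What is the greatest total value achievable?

$193

Best value-per-unit is vase at 26/3; filling with it alone gives 7×26 = 182.
Optimal mix: 1×statuette + 7×vase → weight 23, value 193.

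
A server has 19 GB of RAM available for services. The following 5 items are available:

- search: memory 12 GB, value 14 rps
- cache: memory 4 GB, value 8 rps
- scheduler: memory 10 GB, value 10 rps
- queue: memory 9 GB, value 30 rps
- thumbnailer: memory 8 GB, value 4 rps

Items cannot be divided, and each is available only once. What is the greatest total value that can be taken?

40 rps

This is a 0/1 knapsack; check combinations near the capacity.
- scheduler+queue: memory 10+9=19, value 10+30=40
- cache+queue: memory 4+9=13, value 8+30=38
- queue+thumbnailer: memory 9+8=17, value 30+4=34
- queue: memory 9, value 30
- search+cache: memory 12+4=16, value 14+8=22
Best: 40 rps.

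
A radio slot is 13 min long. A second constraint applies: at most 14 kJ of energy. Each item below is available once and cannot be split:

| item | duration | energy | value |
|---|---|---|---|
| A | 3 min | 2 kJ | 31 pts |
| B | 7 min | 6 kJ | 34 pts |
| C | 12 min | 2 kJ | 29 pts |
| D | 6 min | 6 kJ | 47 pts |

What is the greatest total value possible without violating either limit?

Feasible sets respecting both limits:
- B+D: duration 13, energy 12, value 81
- A+D: duration 9, energy 8, value 78
- A+B: duration 10, energy 8, value 65
Best: 81 pts.

81 pts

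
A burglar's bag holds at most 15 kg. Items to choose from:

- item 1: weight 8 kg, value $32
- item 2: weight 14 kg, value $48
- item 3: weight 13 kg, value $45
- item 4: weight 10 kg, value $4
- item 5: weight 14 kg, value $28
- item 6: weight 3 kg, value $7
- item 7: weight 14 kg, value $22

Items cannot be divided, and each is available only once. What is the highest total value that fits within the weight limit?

This is a 0/1 knapsack; check combinations near the capacity.
- item 2: weight 14, value 48
- item 3: weight 13, value 45
- item 1+item 6: weight 8+3=11, value 32+7=39
- item 1: weight 8, value 32
Best: $48.

$48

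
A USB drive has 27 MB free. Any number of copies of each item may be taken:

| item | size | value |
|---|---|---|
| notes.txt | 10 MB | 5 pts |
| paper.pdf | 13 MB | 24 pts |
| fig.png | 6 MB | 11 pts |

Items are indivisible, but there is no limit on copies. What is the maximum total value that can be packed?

Best value-per-unit is paper.pdf at 24/13, and filling with it alone uses size 2×13=26. No mix of the others beats 2×24 = 48.

48 pts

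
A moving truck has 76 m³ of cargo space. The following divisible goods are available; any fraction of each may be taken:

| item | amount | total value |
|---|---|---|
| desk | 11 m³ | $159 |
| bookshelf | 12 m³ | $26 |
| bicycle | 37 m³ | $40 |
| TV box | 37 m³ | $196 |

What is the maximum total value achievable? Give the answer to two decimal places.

Take in order of value per unit:
- desk (159/11 per unit): all 11 → value 159, running total 159.00
- TV box (196/37 per unit): all 37 → value 196, running total 355.00
- bookshelf (26/12 per unit): all 12 → value 26, running total 381.00
- bicycle (40/37 per unit): 16 of 37 → value 16×40/37 = 17.2973, running total 398.30
Total 398.30.

398.30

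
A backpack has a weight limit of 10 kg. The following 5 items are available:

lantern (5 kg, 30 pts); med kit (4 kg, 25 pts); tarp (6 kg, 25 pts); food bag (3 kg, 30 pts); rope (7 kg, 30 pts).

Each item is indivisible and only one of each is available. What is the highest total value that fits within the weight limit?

Check high-value combinations within 10 kg:
- lantern+food bag: weight 5+3=8, value 30+30=60
- food bag+rope: weight 3+7=10, value 30+30=60
- med kit+food bag: weight 4+3=7, value 25+30=55
Best: 60 pts.

60 pts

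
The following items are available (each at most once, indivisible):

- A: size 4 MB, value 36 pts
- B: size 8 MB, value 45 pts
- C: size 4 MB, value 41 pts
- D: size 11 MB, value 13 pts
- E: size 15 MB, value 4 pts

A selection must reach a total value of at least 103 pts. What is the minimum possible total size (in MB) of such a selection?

Subsets with value ≥ 103, sorted by total size:
- A+B+C: size 16, value 122
- A+B+C+D: size 27, value 135
- A+B+C+E: size 31, value 126
- B+C+D+E: size 38, value 103
Minimum size: 16 MB.

16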